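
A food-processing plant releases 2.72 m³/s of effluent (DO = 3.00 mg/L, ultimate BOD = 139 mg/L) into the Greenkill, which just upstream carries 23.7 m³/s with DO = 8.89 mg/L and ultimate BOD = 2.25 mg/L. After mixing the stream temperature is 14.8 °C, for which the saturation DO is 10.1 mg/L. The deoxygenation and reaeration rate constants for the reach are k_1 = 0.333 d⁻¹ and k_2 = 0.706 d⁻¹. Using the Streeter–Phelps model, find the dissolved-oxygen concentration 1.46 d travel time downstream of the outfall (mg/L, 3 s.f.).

DO ≈ 5.69 mg/L

Mixed DO = (23.7×8.89 + 2.72×3.00)/(23.7+2.72) = 218.9/26.42 = 8.284 mg/L.
Mixed L₀ = (23.7×2.25 + 2.72×139)/(26.42) = 431.4/26.42 = 16.33 mg/L.
Initial deficit D₀ = C_s − DO₀ = 10.1 − 8.284 = 1.816 mg/L.
D(1.46) = [0.333×16.33/(0.706−0.333)](e^(−0.333×1.46) − e^(−0.706×1.46)) + 1.816 e^(−0.706×1.46)
= 14.58 × (0.6150 − 0.3567) + 1.816 × 0.3567 = 4.412 mg/L.
DO = 10.1 − 4.412 = 5.688 mg/L.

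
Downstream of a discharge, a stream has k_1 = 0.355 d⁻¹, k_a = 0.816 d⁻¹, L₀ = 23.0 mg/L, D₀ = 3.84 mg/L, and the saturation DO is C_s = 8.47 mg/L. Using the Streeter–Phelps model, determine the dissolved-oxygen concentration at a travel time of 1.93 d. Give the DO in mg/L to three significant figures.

DO ≈ 2.41 mg/L

k_1 L₀/(k_a−k_1) = 0.355×23.0/(0.816−0.355) = 8.165/0.4610 = 17.71 mg/L.
e^(−k_1 t) = e^(−0.355×1.930) = 0.5040; e^(−k_a t) = e^(−0.816×1.930) = 0.2070.
D = 17.71 × (0.5040 − 0.2070) + 3.84 × 0.2070 = 5.260 + 0.7950 = 6.055 mg/L.
DO = C_s − D = 8.47 − 6.055 = 2.415 mg/L.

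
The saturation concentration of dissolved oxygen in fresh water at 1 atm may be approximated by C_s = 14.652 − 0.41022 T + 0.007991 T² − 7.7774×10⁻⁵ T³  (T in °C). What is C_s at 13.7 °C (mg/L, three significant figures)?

C_s ≈ 10.3 mg/L

C_s = 14.652 − 0.41022×13.7 + 0.007991×13.7² − 7.7774×10⁻⁵×13.7³ = 10.33 mg/L.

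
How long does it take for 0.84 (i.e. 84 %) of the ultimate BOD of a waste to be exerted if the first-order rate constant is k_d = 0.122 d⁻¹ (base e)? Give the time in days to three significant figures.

t ≈ 15.0 d

y/L₀ = 1 − e^(−k_d t) = 0.84 ⇒ e^(−k_d t) = 0.160
t = −ln(0.160) / 0.122 = 1.833 / 0.122 = 15.02 d.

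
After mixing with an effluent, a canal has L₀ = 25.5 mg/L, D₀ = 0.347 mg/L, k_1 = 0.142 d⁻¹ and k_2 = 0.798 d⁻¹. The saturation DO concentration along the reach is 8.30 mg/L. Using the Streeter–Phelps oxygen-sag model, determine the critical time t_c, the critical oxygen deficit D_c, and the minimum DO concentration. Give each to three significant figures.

At the critical point dD/dt = 0, so k_1 L₀ e^(−k_1 t) = k_2 D. Substituting D(t) from the Streeter–Phelps equation and solving for t gives
t_c = ln[(k_2/k_1)(1 − D₀(k_2−k_1)/(k_1 L₀))] / (k_2−k_1).
Here k_2−k_1 = 0.6560 d⁻¹ and 1 − D₀(k_2−k_1)/(k_1 L₀) = 1 − 0.347×0.6560/(0.142×25.5) = 0.9371, so
t_c = ln(5.620 × 0.9371) / 0.6560 = 1.661 / 0.6560 = 2.533 d.
L(t_c) = L₀ e^(−k_1 t_c) = 25.5 × 0.6979 = 17.80 mg/L, and at the critical point k_2 D_c = k_1 L, so D_c = (0.142/0.798) × 17.80 = 3.167 mg/L.
Minimum DO = C_s − D_c = 8.30 − 3.167 = 5.133 mg/L.

t_c ≈ 2.53 d; D_c ≈ 3.17 mg/L; min DO ≈ 5.13 mg/L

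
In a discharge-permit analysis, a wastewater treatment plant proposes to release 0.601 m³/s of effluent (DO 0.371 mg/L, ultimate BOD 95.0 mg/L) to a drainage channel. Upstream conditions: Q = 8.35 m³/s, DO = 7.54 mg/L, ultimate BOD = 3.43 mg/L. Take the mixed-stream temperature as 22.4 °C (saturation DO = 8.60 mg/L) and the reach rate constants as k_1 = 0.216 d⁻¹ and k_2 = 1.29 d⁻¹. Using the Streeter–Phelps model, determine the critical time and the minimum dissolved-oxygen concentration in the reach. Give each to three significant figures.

t_c ≈ 0.165 d; minimum DO ≈ 7.05 mg/L

Mixed DO = (8.35×7.54 + 0.601×0.371)/(8.35+0.601) = 63.18/8.951 = 7.059 mg/L.
Mixed L₀ = (8.35×3.43 + 0.601×95.0)/(8.951) = 85.74/8.951 = 9.578 mg/L.
Initial deficit D₀ = C_s − DO₀ = 8.60 − 7.059 = 1.541 mg/L.
t_c = (1/1.074) ln[(1.29/0.216)(1 − 1.541×1.074/(0.216×9.578))] = 0.9311 × ln(1.194) = 0.1648 d.
D_c = (0.216/1.29) × 9.578 × e^(−0.216×0.1648) = 0.1674 × 9.578 × 0.9650 = 1.548 mg/L.
Minimum DO = 8.60 − 1.548 = 7.052 mg/L.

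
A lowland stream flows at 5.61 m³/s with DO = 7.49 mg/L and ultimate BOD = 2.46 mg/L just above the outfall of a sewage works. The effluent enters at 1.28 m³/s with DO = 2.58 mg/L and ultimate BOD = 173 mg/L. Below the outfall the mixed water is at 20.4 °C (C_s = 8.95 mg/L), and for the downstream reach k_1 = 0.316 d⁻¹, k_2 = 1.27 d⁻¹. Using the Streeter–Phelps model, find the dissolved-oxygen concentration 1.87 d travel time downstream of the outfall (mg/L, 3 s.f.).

Mixed DO = (5.61×7.49 + 1.28×2.58)/(5.61+1.28) = 45.32/6.890 = 6.578 mg/L.
Mixed L₀ = (5.61×2.46 + 1.28×173)/(6.890) = 235.2/6.890 = 34.14 mg/L.
Initial deficit D₀ = C_s − DO₀ = 8.95 − 6.578 = 2.372 mg/L.
D(1.87) = [0.316×34.14/(1.27−0.316)](e^(−0.316×1.87) − e^(−1.27×1.87)) + 2.372 e^(−1.27×1.87)
= 11.31 × (0.5538 − 0.09302) + 2.372 × 0.09302 = 5.432 mg/L.
DO = 8.95 − 5.432 = 3.518 mg/L.

DO ≈ 3.52 mg/L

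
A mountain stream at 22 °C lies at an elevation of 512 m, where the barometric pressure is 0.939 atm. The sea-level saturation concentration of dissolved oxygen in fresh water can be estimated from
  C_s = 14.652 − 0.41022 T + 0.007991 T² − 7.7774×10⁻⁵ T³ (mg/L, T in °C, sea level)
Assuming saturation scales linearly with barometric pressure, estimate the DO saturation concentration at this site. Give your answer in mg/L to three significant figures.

C_s ≈ 8.14 mg/L

At sea level: C_s = 14.652 − 0.41022×22 + 0.007991×22² − 7.7774×10⁻⁵×22³ = 8.667 mg/L.
Pressure correction: C_s' = 8.667 × 0.939 = 8.138 mg/L.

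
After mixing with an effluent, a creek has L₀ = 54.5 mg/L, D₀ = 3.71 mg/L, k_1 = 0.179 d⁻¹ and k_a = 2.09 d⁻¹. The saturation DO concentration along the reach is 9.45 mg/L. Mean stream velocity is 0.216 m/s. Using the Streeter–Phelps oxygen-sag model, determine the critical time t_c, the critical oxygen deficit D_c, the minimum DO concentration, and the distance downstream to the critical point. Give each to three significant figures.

At the critical point dD/dt = 0, so k_1 L₀ e^(−k_1 t) = k_a D. Substituting D(t) from the Streeter–Phelps equation and solving for t gives
t_c = ln[(k_a/k_1)(1 − D₀(k_a−k_1)/(k_1 L₀))] / (k_a−k_1).
Here k_a−k_1 = 1.911 d⁻¹ and 1 − D₀(k_a−k_1)/(k_1 L₀) = 1 − 3.71×1.911/(0.179×54.5) = 0.2732, so
t_c = ln(11.68 × 0.2732) / 1.911 = 1.160 / 1.911 = 0.6071 d.
D_c = (k_1/k_a) L₀ e^(−k_1 t_c) = (0.179/2.09) × 54.5 × e^(−0.179×0.6071) = 0.08565 × 54.5 × 0.8970 = 4.187 mg/L.
Minimum DO = C_s − D_c = 9.45 − 4.187 = 5.263 mg/L.
x_c = v t_c = 0.216 m/s × 0.6071 d × 86400 s/d = 11330 m ≈ 11.3 km.

t_c ≈ 0.607 d; D_c ≈ 4.19 mg/L; min DO ≈ 5.26 mg/L; x_c ≈ 11.3 km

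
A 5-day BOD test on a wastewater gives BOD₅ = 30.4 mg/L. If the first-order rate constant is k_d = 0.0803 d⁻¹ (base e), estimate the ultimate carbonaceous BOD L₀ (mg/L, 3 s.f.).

BOD₅ = L₀(1 − e^(−5k_d)) ⇒ L₀ = BOD₅ / (1 − e^(−5×0.0803))
= 30.4 / (1 − 0.6693) = 30.4 / 0.3307 = 91.93 mg/L.

L₀ ≈ 91.9 mg/L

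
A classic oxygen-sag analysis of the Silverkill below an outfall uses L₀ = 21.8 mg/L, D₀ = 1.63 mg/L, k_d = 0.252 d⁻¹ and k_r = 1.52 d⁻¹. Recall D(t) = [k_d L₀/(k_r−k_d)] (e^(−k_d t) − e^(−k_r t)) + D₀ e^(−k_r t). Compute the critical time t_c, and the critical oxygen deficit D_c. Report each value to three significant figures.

At the critical point dD/dt = 0, so k_d L₀ e^(−k_d t) = k_r D. Substituting D(t) from the Streeter–Phelps equation and solving for t gives
t_c = ln[(k_r/k_d)(1 − D₀(k_r−k_d)/(k_d L₀))] / (k_r−k_d).
Here k_r−k_d = 1.268 d⁻¹ and 1 − D₀(k_r−k_d)/(k_d L₀) = 1 − 1.63×1.268/(0.252×21.8) = 0.6238, so
t_c = ln(6.032 × 0.6238) / 1.268 = 1.325 / 1.268 = 1.045 d.
D_c = (k_d/k_r) L₀ e^(−k_d t_c) = (0.252/1.52) × 21.8 × e^(−0.252×1.045) = 0.1658 × 21.8 × 0.7685 = 2.777 mg/L.

t_c ≈ 1.05 d; D_c ≈ 2.78 mg/L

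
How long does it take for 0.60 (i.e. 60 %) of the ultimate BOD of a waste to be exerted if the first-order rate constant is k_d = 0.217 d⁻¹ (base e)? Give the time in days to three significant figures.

t ≈ 4.22 d

y/L₀ = 1 − e^(−k_d t) = 0.60 ⇒ e^(−k_d t) = 0.400
t = −ln(0.400) / 0.217 = 0.9163 / 0.217 = 4.223 d.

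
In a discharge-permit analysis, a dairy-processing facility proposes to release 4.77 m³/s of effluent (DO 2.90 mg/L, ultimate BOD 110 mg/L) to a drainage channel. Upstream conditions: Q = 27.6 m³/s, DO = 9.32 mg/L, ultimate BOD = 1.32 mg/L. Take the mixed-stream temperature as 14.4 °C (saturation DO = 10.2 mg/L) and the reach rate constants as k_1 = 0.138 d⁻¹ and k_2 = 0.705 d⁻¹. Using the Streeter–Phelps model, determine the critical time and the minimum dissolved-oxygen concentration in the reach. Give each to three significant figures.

Mixed DO = (27.6×9.32 + 4.77×2.90)/(27.6+4.77) = 271.1/32.37 = 8.374 mg/L.
Mixed L₀ = (27.6×1.32 + 4.77×110)/(32.37) = 561.1/32.37 = 17.33 mg/L.
Initial deficit D₀ = C_s − DO₀ = 10.2 − 8.374 = 1.826 mg/L.
t_c = (1/0.5670) ln[(0.705/0.138)(1 − 1.826×0.5670/(0.138×17.33))] = 1.764 × ln(2.898) = 1.876 d.
D_c = (0.138/0.705) × 17.33 × e^(−0.138×1.876) = 0.1957 × 17.33 × 0.7719 = 2.619 mg/L.
Minimum DO = 10.2 − 2.619 = 7.581 mg/L.

t_c ≈ 1.88 d; minimum DO ≈ 7.58 mg/L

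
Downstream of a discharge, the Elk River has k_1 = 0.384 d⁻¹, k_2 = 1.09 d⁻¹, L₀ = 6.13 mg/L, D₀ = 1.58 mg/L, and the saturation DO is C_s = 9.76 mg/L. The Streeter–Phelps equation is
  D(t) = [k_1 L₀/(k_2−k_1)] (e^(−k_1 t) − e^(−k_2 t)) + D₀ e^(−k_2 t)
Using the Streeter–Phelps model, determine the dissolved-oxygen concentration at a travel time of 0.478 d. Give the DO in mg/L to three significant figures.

k_1 L₀/(k_2−k_1) = 0.384×6.13/(1.09−0.384) = 2.354/0.7060 = 3.334 mg/L.
e^(−k_1 t) = e^(−0.384×0.4780) = 0.8323; e^(−k_2 t) = e^(−1.09×0.4780) = 0.5939.
D = 3.334 × (0.8323 − 0.5939) + 1.58 × 0.5939 = 0.7948 + 0.9384 = 1.733 mg/L.
DO = C_s − D = 9.76 − 1.733 = 8.027 mg/L.

DO ≈ 8.03 mg/L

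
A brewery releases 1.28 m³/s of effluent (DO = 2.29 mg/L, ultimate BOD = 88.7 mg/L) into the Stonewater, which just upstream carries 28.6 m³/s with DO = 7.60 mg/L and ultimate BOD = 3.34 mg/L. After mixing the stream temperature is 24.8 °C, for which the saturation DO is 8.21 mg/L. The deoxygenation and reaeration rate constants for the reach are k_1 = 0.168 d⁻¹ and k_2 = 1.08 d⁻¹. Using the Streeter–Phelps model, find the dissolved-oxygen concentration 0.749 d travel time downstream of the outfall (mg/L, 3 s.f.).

Mixed DO = (28.6×7.60 + 1.28×2.29)/(28.6+1.28) = 220.3/29.88 = 7.373 mg/L.
Mixed L₀ = (28.6×3.34 + 1.28×88.7)/(29.88) = 209.1/29.88 = 6.997 mg/L.
Initial deficit D₀ = C_s − DO₀ = 8.21 − 7.373 = 0.8375 mg/L.
D(0.749) = [0.168×6.997/(1.08−0.168)](e^(−0.168×0.749) − e^(−1.08×0.749)) + 0.8375 e^(−1.08×0.749)
= 1.289 × (0.8818 − 0.4453) + 0.8375 × 0.4453 = 0.9354 mg/L.
DO = 8.21 − 0.9354 = 7.275 mg/L.

DO ≈ 7.27 mg/L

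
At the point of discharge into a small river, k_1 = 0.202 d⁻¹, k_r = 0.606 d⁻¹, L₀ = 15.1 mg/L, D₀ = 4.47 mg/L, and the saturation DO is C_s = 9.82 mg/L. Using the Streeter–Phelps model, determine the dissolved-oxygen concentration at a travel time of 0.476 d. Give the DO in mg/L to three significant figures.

DO ≈ 5.27 mg/L

k_1 L₀/(k_r−k_1) = 0.202×15.1/(0.606−0.202) = 3.050/0.4040 = 7.550 mg/L.
e^(−k_1 t) = e^(−0.202×0.4760) = 0.9083; e^(−k_r t) = e^(−0.606×0.4760) = 0.7494.
D = 7.550 × (0.9083 − 0.7494) + 4.47 × 0.7494 = 1.200 + 3.350 = 4.550 mg/L.
DO = C_s − D = 9.82 − 4.550 = 5.270 mg/L.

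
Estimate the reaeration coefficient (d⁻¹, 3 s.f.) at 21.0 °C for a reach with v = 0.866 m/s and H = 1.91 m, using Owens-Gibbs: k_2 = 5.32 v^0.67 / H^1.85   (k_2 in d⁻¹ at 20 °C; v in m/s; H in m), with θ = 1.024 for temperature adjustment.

k_2(20) = 5.32 × 0.866^0.67 / 1.91^1.85 = 5.32 × 0.9081 / 3.311 = 1.459 d⁻¹.
k_2(21.0) = 1.459 × 1.024^(21.0−20) = 1.459 × 1.024 = 1.494 d⁻¹.

k_2 ≈ 1.49 d⁻¹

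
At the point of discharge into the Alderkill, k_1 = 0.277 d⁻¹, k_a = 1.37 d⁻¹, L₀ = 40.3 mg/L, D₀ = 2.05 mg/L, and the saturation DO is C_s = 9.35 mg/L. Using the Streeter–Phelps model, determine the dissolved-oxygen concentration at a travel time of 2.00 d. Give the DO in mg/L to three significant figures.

k_1 L₀/(k_a−k_1) = 0.277×40.3/(1.37−0.277) = 11.16/1.093 = 10.21 mg/L.
e^(−k_1 t) = e^(−0.277×2.000) = 0.5746; e^(−k_a t) = e^(−1.37×2.000) = 0.06457.
D = 10.21 × (0.5746 − 0.06457) + 2.05 × 0.06457 = 5.210 + 0.1324 = 5.342 mg/L.
DO = C_s − D = 9.35 − 5.342 = 4.008 mg/L.

DO ≈ 4.01 mg/L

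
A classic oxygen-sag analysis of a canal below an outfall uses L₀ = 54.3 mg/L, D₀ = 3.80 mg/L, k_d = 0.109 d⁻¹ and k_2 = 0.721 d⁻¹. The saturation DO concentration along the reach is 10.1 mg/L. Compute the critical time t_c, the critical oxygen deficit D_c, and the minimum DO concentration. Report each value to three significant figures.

t_c ≈ 2.27 d; D_c ≈ 6.41 mg/L; min DO ≈ 3.69 mg/L

At the critical point dD/dt = 0, so k_d L₀ e^(−k_d t) = k_2 D. Substituting D(t) from the Streeter–Phelps equation and solving for t gives
t_c = ln[(k_2/k_d)(1 − D₀(k_2−k_d)/(k_d L₀))] / (k_2−k_d).
Here k_2−k_d = 0.6120 d⁻¹ and 1 − D₀(k_2−k_d)/(k_d L₀) = 1 − 3.80×0.6120/(0.109×54.3) = 0.6071, so
t_c = ln(6.615 × 0.6071) / 0.6120 = 1.390 / 0.6120 = 2.272 d.
D_c = (k_d/k_2) L₀ e^(−k_d t_c) = (0.109/0.721) × 54.3 × e^(−0.109×2.272) = 0.1512 × 54.3 × 0.7807 = 6.409 mg/L.
Minimum DO = C_s − D_c = 10.1 − 6.409 = 3.691 mg/L.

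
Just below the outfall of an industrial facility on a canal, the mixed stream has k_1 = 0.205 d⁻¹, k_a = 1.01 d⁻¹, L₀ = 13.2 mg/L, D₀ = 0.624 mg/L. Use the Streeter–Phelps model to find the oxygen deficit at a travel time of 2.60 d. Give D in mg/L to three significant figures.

D ≈ 1.77 mg/L

k_1 L₀/(k_a−k_1) = 0.205×13.2/(1.01−0.205) = 2.706/0.8050 = 3.361 mg/L.
e^(−k_1 t) = e^(−0.205×2.600) = 0.5868; e^(−k_a t) = e^(−1.01×2.600) = 0.07237.
D = 3.361 × (0.5868 − 0.07237) + 0.624 × 0.07237 = 1.729 + 0.04516 = 1.775 mg/L.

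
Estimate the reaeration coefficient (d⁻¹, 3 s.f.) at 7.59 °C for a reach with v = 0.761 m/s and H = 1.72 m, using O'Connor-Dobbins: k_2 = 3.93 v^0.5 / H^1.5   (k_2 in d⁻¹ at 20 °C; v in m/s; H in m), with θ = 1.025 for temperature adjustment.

k_2 ≈ 1.12 d⁻¹

k_2(20) = 3.93 × 0.761^0.5 / 1.72^1.5 = 3.93 × 0.8724 / 2.256 = 1.520 d⁻¹.
k_2(7.59) = 1.520 × 1.025^(7.59−20) = 1.520 × 0.7361 = 1.119 d⁻¹.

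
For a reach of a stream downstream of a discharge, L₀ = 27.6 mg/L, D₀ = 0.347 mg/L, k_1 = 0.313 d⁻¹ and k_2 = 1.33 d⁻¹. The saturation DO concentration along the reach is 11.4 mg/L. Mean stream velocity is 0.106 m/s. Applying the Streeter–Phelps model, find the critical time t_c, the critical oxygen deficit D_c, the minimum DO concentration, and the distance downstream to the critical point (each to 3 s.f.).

t_c ≈ 1.38 d; D_c ≈ 4.22 mg/L; min DO ≈ 7.18 mg/L; x_c ≈ 12.7 km

With k_2/k_1 = 4.249 and 1 − D₀(k_2−k_1)/(k_1 L₀) = 0.9591,
t_c = ln(4.249 × 0.9591) / (1.33 − 0.313) = ln(4.076) / 1.017 = 1.405/1.017 = 1.382 d.
D_c = (k_1/k_2) L₀ e^(−k_1 t_c) = (0.313/1.33) × 27.6 × e^(−0.313×1.382) = 0.2353 × 27.6 × 0.6489 = 4.215 mg/L.
Minimum DO = C_s − D_c = 11.4 − 4.215 = 7.185 mg/L.
x_c = v t_c = 0.106 m/s × 1.382 d × 86400 s/d = 12650 m ≈ 12.7 km.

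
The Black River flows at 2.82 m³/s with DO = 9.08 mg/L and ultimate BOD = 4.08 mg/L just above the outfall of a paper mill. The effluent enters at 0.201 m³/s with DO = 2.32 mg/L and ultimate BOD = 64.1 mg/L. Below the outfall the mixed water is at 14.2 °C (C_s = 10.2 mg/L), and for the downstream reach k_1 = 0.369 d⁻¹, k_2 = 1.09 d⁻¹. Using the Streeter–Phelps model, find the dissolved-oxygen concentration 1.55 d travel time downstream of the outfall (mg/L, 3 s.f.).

DO ≈ 8.34 mg/L

Mixed DO = (2.82×9.08 + 0.201×2.32)/(2.82+0.201) = 26.07/3.021 = 8.630 mg/L.
Mixed L₀ = (2.82×4.08 + 0.201×64.1)/(3.021) = 24.39/3.021 = 8.073 mg/L.
Initial deficit D₀ = C_s − DO₀ = 10.2 − 8.630 = 1.570 mg/L.
D(1.55) = [0.369×8.073/(1.09−0.369)](e^(−0.369×1.55) − e^(−1.09×1.55)) + 1.570 e^(−1.09×1.55)
= 4.132 × (0.5644 − 0.1846) + 1.570 × 0.1846 = 1.859 mg/L.
DO = 10.2 − 1.859 = 8.341 mg/L.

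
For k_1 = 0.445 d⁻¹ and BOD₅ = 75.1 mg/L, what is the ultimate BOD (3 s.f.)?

L₀ ≈ 84.2 mg/L

BOD₅ = L₀(1 − e^(−5k_1)) ⇒ L₀ = BOD₅ / (1 − e^(−5×0.445))
= 75.1 / (1 − 0.1081) = 75.1 / 0.8919 = 84.20 mg/L.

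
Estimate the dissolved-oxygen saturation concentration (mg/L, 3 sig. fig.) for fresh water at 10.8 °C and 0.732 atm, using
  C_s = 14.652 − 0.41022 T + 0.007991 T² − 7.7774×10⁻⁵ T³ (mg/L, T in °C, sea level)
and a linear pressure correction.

At sea level: C_s = 14.652 − 0.41022×10.8 + 0.007991×10.8² − 7.7774×10⁻⁵×10.8³ = 11.06 mg/L.
Pressure correction: C_s' = 11.06 × 0.732 = 8.093 mg/L.

C_s ≈ 8.09 mg/L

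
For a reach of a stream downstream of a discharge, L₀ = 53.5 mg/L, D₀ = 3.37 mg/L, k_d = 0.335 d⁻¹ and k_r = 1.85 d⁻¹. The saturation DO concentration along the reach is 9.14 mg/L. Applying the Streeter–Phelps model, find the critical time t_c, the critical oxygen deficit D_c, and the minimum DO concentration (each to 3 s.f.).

t_c = [1/(k_r−k_d)] ln[(k_r/k_d)(1 − D₀(k_r−k_d)/(k_d L₀))]
= [1/(1.85−0.335)] ln[(1.85/0.335)(1 − 3.37×1.515/(0.335×53.5))]
= (1/1.515) ln[5.522 × 0.7151] = 0.6601 × ln(3.949) = 0.6601 × 1.374 = 0.9066 d.
D_c = (k_d/k_r) L₀ e^(−k_d t_c) = (0.335/1.85) × 53.5 × e^(−0.335×0.9066) = 0.1811 × 53.5 × 0.7381 = 7.150 mg/L.
Minimum DO = C_s − D_c = 9.14 − 7.150 = 1.990 mg/L.

t_c ≈ 0.907 d; D_c ≈ 7.15 mg/L; min DO ≈ 1.99 mg/L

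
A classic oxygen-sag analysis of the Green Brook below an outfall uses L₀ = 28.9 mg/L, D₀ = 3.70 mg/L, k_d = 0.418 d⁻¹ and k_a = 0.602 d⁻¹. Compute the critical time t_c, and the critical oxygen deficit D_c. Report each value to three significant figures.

At the critical point dD/dt = 0, so k_d L₀ e^(−k_d t) = k_a D. Substituting D(t) from the Streeter–Phelps equation and solving for t gives
t_c = ln[(k_a/k_d)(1 − D₀(k_a−k_d)/(k_d L₀))] / (k_a−k_d).
Here k_a−k_d = 0.1840 d⁻¹ and 1 − D₀(k_a−k_d)/(k_d L₀) = 1 − 3.70×0.1840/(0.418×28.9) = 0.9436, so
t_c = ln(1.440 × 0.9436) / 0.1840 = 0.3068 / 0.1840 = 1.667 d.
D_c = (k_d/k_a) L₀ e^(−k_d t_c) = (0.418/0.602) × 28.9 × e^(−0.418×1.667) = 0.6944 × 28.9 × 0.4981 = 9.996 mg/L.

t_c ≈ 1.67 d; D_c ≈ 10.0 mg/L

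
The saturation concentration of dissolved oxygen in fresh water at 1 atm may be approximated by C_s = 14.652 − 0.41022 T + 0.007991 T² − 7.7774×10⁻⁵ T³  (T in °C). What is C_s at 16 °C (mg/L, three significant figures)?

C_s ≈ 9.82 mg/L

C_s = 14.652 − 0.41022×16 + 0.007991×16² − 7.7774×10⁻⁵×16³ = 9.816 mg/L.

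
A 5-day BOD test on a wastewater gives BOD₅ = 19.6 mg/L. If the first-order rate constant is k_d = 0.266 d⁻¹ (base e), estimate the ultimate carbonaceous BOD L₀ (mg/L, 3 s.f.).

L₀ ≈ 26.6 mg/L

BOD₅ = L₀(1 − e^(−5k_d)) ⇒ L₀ = BOD₅ / (1 − e^(−5×0.266))
= 19.6 / (1 − 0.2645) = 19.6 / 0.7355 = 26.65 mg/L.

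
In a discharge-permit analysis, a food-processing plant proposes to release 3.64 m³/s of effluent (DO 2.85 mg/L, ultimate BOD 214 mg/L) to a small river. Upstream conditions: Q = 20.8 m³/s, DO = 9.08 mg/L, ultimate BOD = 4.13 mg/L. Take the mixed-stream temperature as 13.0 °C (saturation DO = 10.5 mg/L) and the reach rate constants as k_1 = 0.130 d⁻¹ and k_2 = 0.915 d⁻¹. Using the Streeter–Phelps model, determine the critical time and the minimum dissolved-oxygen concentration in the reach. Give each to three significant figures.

Mixed DO = (20.8×9.08 + 3.64×2.85)/(20.8+3.64) = 199.2/24.44 = 8.152 mg/L.
Mixed L₀ = (20.8×4.13 + 3.64×214)/(24.44) = 864.9/24.44 = 35.39 mg/L.
Initial deficit D₀ = C_s − DO₀ = 10.5 − 8.152 = 2.348 mg/L.
t_c = (1/0.7850) ln[(0.915/0.130)(1 − 2.348×0.7850/(0.130×35.39))] = 1.274 × ln(4.219) = 1.834 d.
D_c = (0.130/0.915) × 35.39 × e^(−0.130×1.834) = 0.1421 × 35.39 × 0.7879 = 3.961 mg/L.
Minimum DO = 10.5 − 3.961 = 6.539 mg/L.

t_c ≈ 1.83 d; minimum DO ≈ 6.54 mg/L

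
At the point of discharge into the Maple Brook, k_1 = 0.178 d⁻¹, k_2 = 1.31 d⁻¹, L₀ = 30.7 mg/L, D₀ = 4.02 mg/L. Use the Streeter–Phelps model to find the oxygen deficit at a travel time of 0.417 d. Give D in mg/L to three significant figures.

D ≈ 4.01 mg/L

k_1 L₀/(k_2−k_1) = 0.178×30.7/(1.31−0.178) = 5.465/1.132 = 4.827 mg/L.
e^(−k_1 t) = e^(−0.178×0.4170) = 0.9285; e^(−k_2 t) = e^(−1.31×0.4170) = 0.5791.
D = 4.827 × (0.9285 − 0.5791) + 4.02 × 0.5791 = 1.686 + 2.328 = 4.014 mg/L.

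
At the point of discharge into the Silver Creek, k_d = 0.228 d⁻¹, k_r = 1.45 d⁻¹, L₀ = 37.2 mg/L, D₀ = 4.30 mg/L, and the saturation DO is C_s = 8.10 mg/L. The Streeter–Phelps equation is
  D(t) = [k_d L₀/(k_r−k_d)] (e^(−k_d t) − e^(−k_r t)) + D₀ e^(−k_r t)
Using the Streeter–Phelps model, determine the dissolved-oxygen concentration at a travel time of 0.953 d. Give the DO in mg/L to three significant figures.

DO ≈ 3.18 mg/L

k_d L₀/(k_r−k_d) = 0.228×37.2/(1.45−0.228) = 8.482/1.222 = 6.941 mg/L.
e^(−k_d t) = e^(−0.228×0.9530) = 0.8047; e^(−k_r t) = e^(−1.45×0.9530) = 0.2511.
D = 6.941 × (0.8047 − 0.2511) + 4.30 × 0.2511 = 3.842 + 1.080 = 4.922 mg/L.
DO = C_s − D = 8.10 − 4.922 = 3.178 mg/L.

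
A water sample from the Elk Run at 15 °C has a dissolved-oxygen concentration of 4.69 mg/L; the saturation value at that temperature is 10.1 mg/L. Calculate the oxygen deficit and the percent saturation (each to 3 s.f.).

D = C_s − C = 10.1 − 4.69 = 5.41 mg/L.
% saturation = 4.69/10.1 × 100 = 46.4 %.

D ≈ 5.41 mg/L; 46.4 % saturation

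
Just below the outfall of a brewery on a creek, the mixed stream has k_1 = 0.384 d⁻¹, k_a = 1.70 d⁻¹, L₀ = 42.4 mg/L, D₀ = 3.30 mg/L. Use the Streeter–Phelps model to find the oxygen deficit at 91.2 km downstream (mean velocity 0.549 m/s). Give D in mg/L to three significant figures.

Travel time t = x/v = 91.2 km / (0.549 m/s) = 91200 m / 0.549 m/s = 166100 s = 1.923 d.
k_1 L₀/(k_a−k_1) = 0.384×42.4/(1.70−0.384) = 16.28/1.316 = 12.37 mg/L.
e^(−k_1 t) = e^(−0.384×1.923) = 0.4779; e^(−k_a t) = e^(−1.70×1.923) = 0.03806.
D = 12.37 × (0.4779 − 0.03806) + 3.30 × 0.03806 = 5.442 + 0.1256 = 5.568 mg/L.

D ≈ 5.57 mg/L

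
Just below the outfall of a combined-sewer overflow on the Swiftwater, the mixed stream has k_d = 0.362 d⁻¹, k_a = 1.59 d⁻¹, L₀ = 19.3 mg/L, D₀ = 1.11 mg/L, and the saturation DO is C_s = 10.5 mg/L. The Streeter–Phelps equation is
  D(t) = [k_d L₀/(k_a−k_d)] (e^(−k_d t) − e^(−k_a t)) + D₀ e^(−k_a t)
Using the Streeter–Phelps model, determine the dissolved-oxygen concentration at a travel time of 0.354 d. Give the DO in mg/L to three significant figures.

k_d L₀/(k_a−k_d) = 0.362×19.3/(1.59−0.362) = 6.987/1.228 = 5.689 mg/L.
e^(−k_d t) = e^(−0.362×0.3540) = 0.8797; e^(−k_a t) = e^(−1.59×0.3540) = 0.5696.
D = 5.689 × (0.8797 − 0.5696) + 1.11 × 0.5696 = 1.765 + 0.6322 = 2.397 mg/L.
DO = C_s − D = 10.5 − 2.397 = 8.103 mg/L.

DO ≈ 8.10 mg/L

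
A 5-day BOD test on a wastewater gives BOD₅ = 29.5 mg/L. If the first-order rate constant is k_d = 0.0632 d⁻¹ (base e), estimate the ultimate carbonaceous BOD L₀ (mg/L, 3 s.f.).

BOD₅ = L₀(1 − e^(−5k_d)) ⇒ L₀ = BOD₅ / (1 − e^(−5×0.0632))
= 29.5 / (1 − 0.7291) = 29.5 / 0.2709 = 108.9 mg/L.

L₀ ≈ 109 mg/L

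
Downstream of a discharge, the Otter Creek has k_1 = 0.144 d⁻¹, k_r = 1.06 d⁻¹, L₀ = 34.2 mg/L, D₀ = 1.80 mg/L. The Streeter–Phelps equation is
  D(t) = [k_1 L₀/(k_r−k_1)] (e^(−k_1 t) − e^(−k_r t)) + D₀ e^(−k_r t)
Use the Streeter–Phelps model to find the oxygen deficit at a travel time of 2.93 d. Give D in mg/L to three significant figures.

k_1 L₀/(k_r−k_1) = 0.144×34.2/(1.06−0.144) = 4.925/0.9160 = 5.376 mg/L.
e^(−k_1 t) = e^(−0.144×2.930) = 0.6558; e^(−k_r t) = e^(−1.06×2.930) = 0.04479.
D = 5.376 × (0.6558 − 0.04479) + 1.80 × 0.04479 = 3.285 + 0.08062 = 3.366 mg/L.

D ≈ 3.37 mg/L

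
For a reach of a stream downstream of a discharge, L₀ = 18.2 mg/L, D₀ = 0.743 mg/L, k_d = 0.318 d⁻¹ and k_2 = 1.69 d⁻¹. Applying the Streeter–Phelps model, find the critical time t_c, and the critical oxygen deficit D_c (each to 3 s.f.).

With k_2/k_d = 5.314 and 1 − D₀(k_2−k_d)/(k_d L₀) = 0.8239,
t_c = ln(5.314 × 0.8239) / (1.69 − 0.318) = ln(4.378) / 1.372 = 1.477/1.372 = 1.076 d.
D_c = (k_d/k_2) L₀ e^(−k_d t_c) = (0.318/1.69) × 18.2 × e^(−0.318×1.076) = 0.1882 × 18.2 × 0.7102 = 2.432 mg/L.

t_c ≈ 1.08 d; D_c ≈ 2.43 mg/L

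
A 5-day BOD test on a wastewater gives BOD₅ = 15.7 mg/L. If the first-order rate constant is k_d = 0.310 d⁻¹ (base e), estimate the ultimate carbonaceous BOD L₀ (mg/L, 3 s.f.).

BOD₅ = L₀(1 − e^(−5k_d)) ⇒ L₀ = BOD₅ / (1 − e^(−5×0.310))
= 15.7 / (1 − 0.2122) = 15.7 / 0.7878 = 19.93 mg/L.

L₀ ≈ 19.9 mg/L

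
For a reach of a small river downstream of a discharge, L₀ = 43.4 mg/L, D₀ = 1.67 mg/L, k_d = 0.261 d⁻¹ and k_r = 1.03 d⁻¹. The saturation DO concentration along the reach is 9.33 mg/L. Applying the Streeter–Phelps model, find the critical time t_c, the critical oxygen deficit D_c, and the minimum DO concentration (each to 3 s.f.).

At the critical point dD/dt = 0, so k_d L₀ e^(−k_d t) = k_r D. Substituting D(t) from the Streeter–Phelps equation and solving for t gives
t_c = ln[(k_r/k_d)(1 − D₀(k_r−k_d)/(k_d L₀))] / (k_r−k_d).
Here k_r−k_d = 0.7690 d⁻¹ and 1 − D₀(k_r−k_d)/(k_d L₀) = 1 − 1.67×0.7690/(0.261×43.4) = 0.8866, so
t_c = ln(3.946 × 0.8866) / 0.7690 = 1.252 / 0.7690 = 1.629 d.
L(t_c) = L₀ e^(−k_d t_c) = 43.4 × 0.6537 = 28.37 mg/L, and at the critical point k_r D_c = k_d L, so D_c = (0.261/1.03) × 28.37 = 7.189 mg/L.
Minimum DO = C_s − D_c = 9.33 − 7.189 = 2.141 mg/L.

t_c ≈ 1.63 d; D_c ≈ 7.19 mg/L; min DO ≈ 2.14 mg/L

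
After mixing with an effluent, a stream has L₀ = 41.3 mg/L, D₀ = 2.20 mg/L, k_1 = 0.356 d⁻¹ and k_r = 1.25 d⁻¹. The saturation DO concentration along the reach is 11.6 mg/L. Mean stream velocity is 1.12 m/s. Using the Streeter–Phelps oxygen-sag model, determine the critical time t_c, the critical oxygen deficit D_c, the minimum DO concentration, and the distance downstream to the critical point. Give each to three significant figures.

With k_r/k_1 = 3.511 and 1 − D₀(k_r−k_1)/(k_1 L₀) = 0.8662,
t_c = ln(3.511 × 0.8662) / (1.25 − 0.356) = ln(3.042) / 0.8940 = 1.112/0.8940 = 1.244 d.
L(t_c) = L₀ e^(−k_1 t_c) = 41.3 × 0.6421 = 26.52 mg/L, and at the critical point k_r D_c = k_1 L, so D_c = (0.356/1.25) × 26.52 = 7.553 mg/L.
Minimum DO = C_s − D_c = 11.6 − 7.553 = 4.047 mg/L.
x_c = v t_c = 1.12 m/s × 1.244 d × 86400 s/d = 120400 m ≈ 120 km.

t_c ≈ 1.24 d; D_c ≈ 7.55 mg/L; min DO ≈ 4.05 mg/L; x_c ≈ 120 km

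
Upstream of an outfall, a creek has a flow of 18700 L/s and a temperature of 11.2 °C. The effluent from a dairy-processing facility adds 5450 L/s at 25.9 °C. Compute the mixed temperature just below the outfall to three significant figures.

14.5 °C

Flow-weighted mixing: C = (Q_r C_r + Q_w C_w)/(Q_r + Q_w)
= (18700×11.2 + 5450×25.9)/(18700 + 5450) = 350600/24150 = 14.52 °C.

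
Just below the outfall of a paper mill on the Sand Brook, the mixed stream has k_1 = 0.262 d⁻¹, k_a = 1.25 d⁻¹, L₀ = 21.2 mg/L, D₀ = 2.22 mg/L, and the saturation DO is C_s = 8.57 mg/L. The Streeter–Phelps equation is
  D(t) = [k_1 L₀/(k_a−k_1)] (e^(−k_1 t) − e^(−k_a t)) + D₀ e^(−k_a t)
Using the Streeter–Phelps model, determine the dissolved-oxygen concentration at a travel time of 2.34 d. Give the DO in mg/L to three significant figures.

k_1 L₀/(k_a−k_1) = 0.262×21.2/(1.25−0.262) = 5.554/0.9880 = 5.622 mg/L.
e^(−k_1 t) = e^(−0.262×2.340) = 0.5417; e^(−k_a t) = e^(−1.25×2.340) = 0.05366.
D = 5.622 × (0.5417 − 0.05366) + 2.22 × 0.05366 = 2.744 + 0.1191 = 2.863 mg/L.
DO = C_s − D = 8.57 − 2.863 = 5.707 mg/L.

DO ≈ 5.71 mg/L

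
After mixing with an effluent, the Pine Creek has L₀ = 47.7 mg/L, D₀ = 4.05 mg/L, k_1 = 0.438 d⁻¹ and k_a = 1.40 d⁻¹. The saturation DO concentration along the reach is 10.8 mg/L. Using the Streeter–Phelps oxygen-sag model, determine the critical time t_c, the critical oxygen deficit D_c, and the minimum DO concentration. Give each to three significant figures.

t_c ≈ 0.993 d; D_c ≈ 9.66 mg/L; min DO ≈ 1.14 mg/L

With k_a/k_1 = 3.196 and 1 − D₀(k_a−k_1)/(k_1 L₀) = 0.8135,
t_c = ln(3.196 × 0.8135) / (1.40 − 0.438) = ln(2.600) / 0.9620 = 0.9556/0.9620 = 0.9934 d.
L(t_c) = L₀ e^(−k_1 t_c) = 47.7 × 0.6472 = 30.87 mg/L, and at the critical point k_a D_c = k_1 L, so D_c = (0.438/1.40) × 30.87 = 9.658 mg/L.
Minimum DO = C_s − D_c = 10.8 − 9.658 = 1.142 mg/L.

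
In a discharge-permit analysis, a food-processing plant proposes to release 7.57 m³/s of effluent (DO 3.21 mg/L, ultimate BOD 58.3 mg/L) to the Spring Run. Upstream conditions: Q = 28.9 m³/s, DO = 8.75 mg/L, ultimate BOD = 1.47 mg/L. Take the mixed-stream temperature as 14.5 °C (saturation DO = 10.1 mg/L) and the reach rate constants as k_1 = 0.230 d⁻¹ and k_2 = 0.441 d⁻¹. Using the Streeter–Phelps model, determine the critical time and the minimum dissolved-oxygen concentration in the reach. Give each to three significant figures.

Mixed DO = (28.9×8.75 + 7.57×3.21)/(28.9+7.57) = 277.2/36.47 = 7.600 mg/L.
Mixed L₀ = (28.9×1.47 + 7.57×58.3)/(36.47) = 483.8/36.47 = 13.27 mg/L.
Initial deficit D₀ = C_s − DO₀ = 10.1 − 7.600 = 2.500 mg/L.
t_c = (1/0.2110) ln[(0.441/0.230)(1 − 2.500×0.2110/(0.230×13.27))] = 4.739 × ln(1.586) = 2.186 d.
D_c = (0.230/0.441) × 13.27 × e^(−0.230×2.186) = 0.5215 × 13.27 × 0.6049 = 4.185 mg/L.
Minimum DO = 10.1 − 4.185 = 5.915 mg/L.

t_c ≈ 2.19 d; minimum DO ≈ 5.91 mg/L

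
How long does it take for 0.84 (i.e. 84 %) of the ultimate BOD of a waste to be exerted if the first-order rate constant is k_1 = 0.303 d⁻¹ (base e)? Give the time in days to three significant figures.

y/L₀ = 1 − e^(−k_1 t) = 0.84 ⇒ e^(−k_1 t) = 0.160
t = −ln(0.160) / 0.303 = 1.833 / 0.303 = 6.048 d.

t ≈ 6.05 d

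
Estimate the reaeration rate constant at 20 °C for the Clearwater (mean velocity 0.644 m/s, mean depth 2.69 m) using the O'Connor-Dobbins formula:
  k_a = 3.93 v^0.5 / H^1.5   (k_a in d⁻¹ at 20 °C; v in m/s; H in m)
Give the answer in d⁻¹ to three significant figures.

k_a ≈ 0.715 d⁻¹

k_a = 3.93 × 0.644^0.5 / 2.69^1.5 = 3.93 × 0.8025 / 4.412 = 0.7148 d⁻¹.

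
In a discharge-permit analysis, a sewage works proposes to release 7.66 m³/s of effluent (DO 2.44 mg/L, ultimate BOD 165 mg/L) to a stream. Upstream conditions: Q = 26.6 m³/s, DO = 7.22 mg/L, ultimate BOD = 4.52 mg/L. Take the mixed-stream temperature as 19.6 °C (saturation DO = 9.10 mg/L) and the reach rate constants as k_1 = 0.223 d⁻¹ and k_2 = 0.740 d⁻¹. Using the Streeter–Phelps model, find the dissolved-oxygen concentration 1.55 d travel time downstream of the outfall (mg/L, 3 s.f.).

DO ≈ 1.36 mg/L

Mixed DO = (26.6×7.22 + 7.66×2.44)/(26.6+7.66) = 210.7/34.26 = 6.151 mg/L.
Mixed L₀ = (26.6×4.52 + 7.66×165)/(34.26) = 1384/34.26 = 40.40 mg/L.
Initial deficit D₀ = C_s − DO₀ = 9.10 − 6.151 = 2.949 mg/L.
D(1.55) = [0.223×40.40/(0.740−0.223)](e^(−0.223×1.55) − e^(−0.740×1.55)) + 2.949 e^(−0.740×1.55)
= 17.43 × (0.7078 − 0.3176) + 2.949 × 0.3176 = 7.736 mg/L.
DO = 9.10 − 7.736 = 1.364 mg/L.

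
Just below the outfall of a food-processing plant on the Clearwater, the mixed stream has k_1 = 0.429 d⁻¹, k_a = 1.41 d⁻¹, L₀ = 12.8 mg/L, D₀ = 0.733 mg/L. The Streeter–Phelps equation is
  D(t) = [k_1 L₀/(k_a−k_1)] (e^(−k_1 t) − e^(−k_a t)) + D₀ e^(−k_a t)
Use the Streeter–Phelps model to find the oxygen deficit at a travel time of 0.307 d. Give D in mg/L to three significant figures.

D ≈ 1.75 mg/L

k_1 L₀/(k_a−k_1) = 0.429×12.8/(1.41−0.429) = 5.491/0.9810 = 5.598 mg/L.
e^(−k_1 t) = e^(−0.429×0.3070) = 0.8766; e^(−k_a t) = e^(−1.41×0.3070) = 0.6486.
D = 5.598 × (0.8766 − 0.6486) + 0.733 × 0.6486 = 1.276 + 0.4755 = 1.751 mg/L.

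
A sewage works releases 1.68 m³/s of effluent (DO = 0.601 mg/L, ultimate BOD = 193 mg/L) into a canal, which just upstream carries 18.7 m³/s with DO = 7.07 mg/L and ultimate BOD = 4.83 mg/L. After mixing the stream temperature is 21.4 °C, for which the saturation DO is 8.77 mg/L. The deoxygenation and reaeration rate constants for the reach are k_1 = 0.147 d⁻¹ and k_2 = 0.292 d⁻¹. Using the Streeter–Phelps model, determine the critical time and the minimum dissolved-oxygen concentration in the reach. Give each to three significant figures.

Mixed DO = (18.7×7.07 + 1.68×0.601)/(18.7+1.68) = 133.2/20.38 = 6.537 mg/L.
Mixed L₀ = (18.7×4.83 + 1.68×193)/(20.38) = 414.6/20.38 = 20.34 mg/L.
Initial deficit D₀ = C_s − DO₀ = 8.77 − 6.537 = 2.233 mg/L.
t_c = (1/0.1450) ln[(0.292/0.147)(1 − 2.233×0.1450/(0.147×20.34))] = 6.897 × ln(1.771) = 3.943 d.
D_c = (0.147/0.292) × 20.34 × e^(−0.147×3.943) = 0.5034 × 20.34 × 0.5601 = 5.736 mg/L.
Minimum DO = 8.77 − 5.736 = 3.034 mg/L.

t_c ≈ 3.94 d; minimum DO ≈ 3.03 mg/L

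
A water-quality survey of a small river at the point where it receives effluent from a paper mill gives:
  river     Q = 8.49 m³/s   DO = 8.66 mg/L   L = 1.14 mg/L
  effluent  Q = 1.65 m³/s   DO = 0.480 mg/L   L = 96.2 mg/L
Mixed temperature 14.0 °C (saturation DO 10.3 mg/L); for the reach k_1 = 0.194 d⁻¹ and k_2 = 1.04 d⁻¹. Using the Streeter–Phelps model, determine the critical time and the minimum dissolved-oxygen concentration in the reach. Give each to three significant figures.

Mixed DO = (8.49×8.66 + 1.65×0.480)/(8.49+1.65) = 74.32/10.14 = 7.329 mg/L.
Mixed L₀ = (8.49×1.14 + 1.65×96.2)/(10.14) = 168.4/10.14 = 16.61 mg/L.
Initial deficit D₀ = C_s − DO₀ = 10.3 − 7.329 = 2.971 mg/L.
t_c = (1/0.8460) ln[(1.04/0.194)(1 − 2.971×0.8460/(0.194×16.61))] = 1.182 × ln(1.179) = 0.1944 d.
D_c = (0.194/1.04) × 16.61 × e^(−0.194×0.1944) = 0.1865 × 16.61 × 0.9630 = 2.983 mg/L.
Minimum DO = 10.3 − 2.983 = 7.317 mg/L.

t_c ≈ 0.194 d; minimum DO ≈ 7.32 mg/L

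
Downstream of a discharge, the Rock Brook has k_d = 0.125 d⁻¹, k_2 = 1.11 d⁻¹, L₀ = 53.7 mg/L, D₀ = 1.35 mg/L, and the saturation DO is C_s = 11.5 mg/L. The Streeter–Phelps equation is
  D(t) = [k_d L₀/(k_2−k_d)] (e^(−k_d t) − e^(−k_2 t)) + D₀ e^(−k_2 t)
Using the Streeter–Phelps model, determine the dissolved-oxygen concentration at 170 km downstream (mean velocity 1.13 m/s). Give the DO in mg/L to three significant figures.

Travel time t = x/v = 170 km / (1.13 m/s) = 170000 m / 1.13 m/s = 150400 s = 1.741 d.
k_d L₀/(k_2−k_d) = 0.125×53.7/(1.11−0.125) = 6.713/0.9850 = 6.815 mg/L.
e^(−k_d t) = e^(−0.125×1.741) = 0.8044; e^(−k_2 t) = e^(−1.11×1.741) = 0.1447.
D = 6.815 × (0.8044 − 0.1447) + 1.35 × 0.1447 = 4.495 + 0.1954 = 4.691 mg/L.
DO = C_s − D = 11.5 − 4.691 = 6.809 mg/L.

DO ≈ 6.81 mg/L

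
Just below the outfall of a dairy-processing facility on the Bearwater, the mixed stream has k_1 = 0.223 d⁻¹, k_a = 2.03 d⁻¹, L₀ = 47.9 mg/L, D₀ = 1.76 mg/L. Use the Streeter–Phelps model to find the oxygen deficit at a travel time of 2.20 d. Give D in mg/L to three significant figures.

D ≈ 3.57 mg/L

k_1 L₀/(k_a−k_1) = 0.223×47.9/(2.03−0.223) = 10.68/1.807 = 5.911 mg/L.
e^(−k_1 t) = e^(−0.223×2.200) = 0.6123; e^(−k_a t) = e^(−2.03×2.200) = 0.01149.
D = 5.911 × (0.6123 − 0.01149) + 1.76 × 0.01149 = 3.551 + 0.02023 = 3.572 mg/L.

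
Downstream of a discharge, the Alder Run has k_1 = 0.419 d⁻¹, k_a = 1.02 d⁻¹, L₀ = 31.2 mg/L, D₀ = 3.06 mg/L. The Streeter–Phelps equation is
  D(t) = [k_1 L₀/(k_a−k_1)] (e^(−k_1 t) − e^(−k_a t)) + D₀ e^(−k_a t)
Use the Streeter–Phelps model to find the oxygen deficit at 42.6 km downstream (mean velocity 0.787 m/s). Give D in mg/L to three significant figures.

D ≈ 6.86 mg/L

Travel time t = x/v = 42.6 km / (0.787 m/s) = 42600 m / 0.787 m/s = 54130 s = 0.6265 d.
k_1 L₀/(k_a−k_1) = 0.419×31.2/(1.02−0.419) = 13.07/0.6010 = 21.75 mg/L.
e^(−k_1 t) = e^(−0.419×0.6265) = 0.7691; e^(−k_a t) = e^(−1.02×0.6265) = 0.5278.
D = 21.75 × (0.7691 − 0.5278) + 3.06 × 0.5278 = 5.249 + 1.615 = 6.864 mg/L.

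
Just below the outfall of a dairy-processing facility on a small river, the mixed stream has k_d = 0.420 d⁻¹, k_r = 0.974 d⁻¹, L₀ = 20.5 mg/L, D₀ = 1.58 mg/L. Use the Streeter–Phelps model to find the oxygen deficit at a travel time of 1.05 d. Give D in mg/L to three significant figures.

k_d L₀/(k_r−k_d) = 0.420×20.5/(0.974−0.420) = 8.610/0.5540 = 15.54 mg/L.
e^(−k_d t) = e^(−0.420×1.050) = 0.6434; e^(−k_r t) = e^(−0.974×1.050) = 0.3596.
D = 15.54 × (0.6434 − 0.3596) + 1.58 × 0.3596 = 4.410 + 0.5682 = 4.978 mg/L.

D ≈ 4.98 mg/L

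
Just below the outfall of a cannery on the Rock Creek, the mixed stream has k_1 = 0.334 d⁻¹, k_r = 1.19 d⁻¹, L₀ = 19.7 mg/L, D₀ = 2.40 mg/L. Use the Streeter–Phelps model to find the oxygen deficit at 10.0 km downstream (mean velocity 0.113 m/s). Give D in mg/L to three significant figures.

D ≈ 3.90 mg/L

Travel time t = x/v = 10.0 km / (0.113 m/s) = 10000 m / 0.113 m/s = 88500 s = 1.024 d.
k_1 L₀/(k_r−k_1) = 0.334×19.7/(1.19−0.334) = 6.580/0.8560 = 7.687 mg/L.
e^(−k_1 t) = e^(−0.334×1.024) = 0.7103; e^(−k_r t) = e^(−1.19×1.024) = 0.2956.
D = 7.687 × (0.7103 − 0.2956) + 2.40 × 0.2956 = 3.188 + 0.7094 = 3.897 mg/L.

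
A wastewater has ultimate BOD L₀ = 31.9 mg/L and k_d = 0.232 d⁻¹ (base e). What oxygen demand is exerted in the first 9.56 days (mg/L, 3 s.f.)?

y_t = L₀(1 − e^(−k_d t)) = 31.9 × (1 − e^(−0.232×9.56))
= 31.9 × (1 − 0.1088) = 31.9 × 0.8912 = 28.43 mg/L.

y ≈ 28.4 mg/L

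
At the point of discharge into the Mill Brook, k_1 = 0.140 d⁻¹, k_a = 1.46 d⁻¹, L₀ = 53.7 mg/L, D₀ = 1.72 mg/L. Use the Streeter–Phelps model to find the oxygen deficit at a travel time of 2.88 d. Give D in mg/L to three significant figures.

D ≈ 3.75 mg/L

k_1 L₀/(k_a−k_1) = 0.140×53.7/(1.46−0.140) = 7.518/1.320 = 5.695 mg/L.
e^(−k_1 t) = e^(−0.140×2.880) = 0.6682; e^(−k_a t) = e^(−1.46×2.880) = 0.01492.
D = 5.695 × (0.6682 − 0.01492) + 1.72 × 0.01492 = 3.721 + 0.02567 = 3.746 mg/L.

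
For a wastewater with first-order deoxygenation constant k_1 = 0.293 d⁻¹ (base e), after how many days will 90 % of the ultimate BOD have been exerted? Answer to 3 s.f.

t ≈ 7.86 d

y/L₀ = 1 − e^(−k_1 t) = 0.90 ⇒ e^(−k_1 t) = 0.100
t = −ln(0.100) / 0.293 = 2.303 / 0.293 = 7.859 d.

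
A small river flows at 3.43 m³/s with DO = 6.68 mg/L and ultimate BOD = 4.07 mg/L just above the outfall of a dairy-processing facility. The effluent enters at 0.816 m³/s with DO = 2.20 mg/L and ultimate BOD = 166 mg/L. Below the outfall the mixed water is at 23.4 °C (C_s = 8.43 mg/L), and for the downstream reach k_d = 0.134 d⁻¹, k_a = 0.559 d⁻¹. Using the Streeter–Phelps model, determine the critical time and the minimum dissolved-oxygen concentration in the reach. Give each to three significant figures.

t_c ≈ 2.73 d; minimum DO ≈ 2.58 mg/L

Mixed DO = (3.43×6.68 + 0.816×2.20)/(3.43+0.816) = 24.71/4.246 = 5.819 mg/L.
Mixed L₀ = (3.43×4.07 + 0.816×166)/(4.246) = 149.4/4.246 = 35.19 mg/L.
Initial deficit D₀ = C_s − DO₀ = 8.43 − 5.819 = 2.611 mg/L.
t_c = (1/0.4250) ln[(0.559/0.134)(1 − 2.611×0.4250/(0.134×35.19))] = 2.353 × ln(3.190) = 2.729 d.
D_c = (0.134/0.559) × 35.19 × e^(−0.134×2.729) = 0.2397 × 35.19 × 0.6937 = 5.852 mg/L.
Minimum DO = 8.43 − 5.852 = 2.578 mg/L.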